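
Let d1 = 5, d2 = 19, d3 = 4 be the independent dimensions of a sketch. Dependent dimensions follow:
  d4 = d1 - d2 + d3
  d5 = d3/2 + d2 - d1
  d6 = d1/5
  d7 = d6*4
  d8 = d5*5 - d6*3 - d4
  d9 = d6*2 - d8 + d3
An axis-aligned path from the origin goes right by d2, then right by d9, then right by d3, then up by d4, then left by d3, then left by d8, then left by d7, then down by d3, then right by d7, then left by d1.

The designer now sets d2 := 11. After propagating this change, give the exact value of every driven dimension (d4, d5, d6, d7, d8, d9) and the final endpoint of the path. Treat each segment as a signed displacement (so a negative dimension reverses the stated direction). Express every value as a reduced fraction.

d4 = -2
d5 = 8
d6 = 1
d7 = 4
d8 = 39
d9 = -33
endpoint = (-66, -6)

Apply edit: d2 := 11
  d4 = d1 - d2 + d3 = -2
  d5 = d3/2 + d2 - d1 = 8
  d6 = d1/5 = 1
  d7 = d6*4 = 4
  d8 = d5*5 - d6*3 - d4 = 39
  d9 = d6*2 - d8 + d3 = -33
Walk from origin (0, 0):
  seg 1: right by d2 = 11 → (11, 0)
  seg 2: right by d9 = -33 → (-22, 0)
  seg 3: right by d3 = 4 → (-18, 0)
  seg 4: up by d4 = -2 → (-18, -2)
  seg 5: left by d3 = 4 → (-22, -2)
  seg 6: left by d8 = 39 → (-61, -2)
  seg 7: left by d7 = 4 → (-65, -2)
  seg 8: down by d3 = 4 → (-65, -6)
  seg 9: right by d7 = 4 → (-61, -6)
  seg 10: left by d1 = 5 → (-66, -6)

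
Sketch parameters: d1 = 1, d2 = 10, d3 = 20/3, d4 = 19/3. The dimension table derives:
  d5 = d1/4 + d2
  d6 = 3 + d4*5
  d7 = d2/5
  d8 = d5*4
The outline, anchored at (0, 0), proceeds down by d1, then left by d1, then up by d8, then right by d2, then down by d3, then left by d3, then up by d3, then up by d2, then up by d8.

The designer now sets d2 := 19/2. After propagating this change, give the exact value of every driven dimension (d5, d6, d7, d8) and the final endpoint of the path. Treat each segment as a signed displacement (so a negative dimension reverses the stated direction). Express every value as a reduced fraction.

Apply edit: d2 := 19/2
  d5 = d1/4 + d2 = 39/4
  d6 = 3 + d4*5 = 104/3
  d7 = d2/5 = 19/10
  d8 = d5*4 = 39
Walk from origin (0, 0):
  seg 1: down by d1 = 1 → (0, -1)
  seg 2: left by d1 = 1 → (-1, -1)
  seg 3: up by d8 = 39 → (-1, 38)
  seg 4: right by d2 = 19/2 → (17/2, 38)
  seg 5: down by d3 = 20/3 → (17/2, 94/3)
  seg 6: left by d3 = 20/3 → (11/6, 94/3)
  seg 7: up by d3 = 20/3 → (11/6, 38)
  seg 8: up by d2 = 19/2 → (11/6, 95/2)
  seg 9: up by d8 = 39 → (11/6, 173/2)

d5 = 39/4
d6 = 104/3
d7 = 19/10
d8 = 39
endpoint = (11/6, 173/2)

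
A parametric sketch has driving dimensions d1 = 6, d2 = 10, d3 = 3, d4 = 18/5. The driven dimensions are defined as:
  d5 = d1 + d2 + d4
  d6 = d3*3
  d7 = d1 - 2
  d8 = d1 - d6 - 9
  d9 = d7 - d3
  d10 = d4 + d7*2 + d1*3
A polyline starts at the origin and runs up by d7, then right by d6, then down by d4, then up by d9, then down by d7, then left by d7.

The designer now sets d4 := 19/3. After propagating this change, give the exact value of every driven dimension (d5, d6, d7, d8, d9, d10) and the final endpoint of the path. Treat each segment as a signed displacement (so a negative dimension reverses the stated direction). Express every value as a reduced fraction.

d5 = 67/3
d6 = 9
d7 = 4
d8 = -12
d9 = 1
d10 = 97/3
endpoint = (5, -16/3)

Apply edit: d4 := 19/3
  d5 = d1 + d2 + d4 = 67/3
  d6 = d3*3 = 9
  d7 = d1 - 2 = 4
  d8 = d1 - d6 - 9 = -12
  d9 = d7 - d3 = 1
  d10 = d4 + d7*2 + d1*3 = 97/3
Walk from origin (0, 0):
  seg 1: up by d7 = 4 → (0, 4)
  seg 2: right by d6 = 9 → (9, 4)
  seg 3: down by d4 = 19/3 → (9, -7/3)
  seg 4: up by d9 = 1 → (9, -4/3)
  seg 5: down by d7 = 4 → (9, -16/3)
  seg 6: left by d7 = 4 → (5, -16/3)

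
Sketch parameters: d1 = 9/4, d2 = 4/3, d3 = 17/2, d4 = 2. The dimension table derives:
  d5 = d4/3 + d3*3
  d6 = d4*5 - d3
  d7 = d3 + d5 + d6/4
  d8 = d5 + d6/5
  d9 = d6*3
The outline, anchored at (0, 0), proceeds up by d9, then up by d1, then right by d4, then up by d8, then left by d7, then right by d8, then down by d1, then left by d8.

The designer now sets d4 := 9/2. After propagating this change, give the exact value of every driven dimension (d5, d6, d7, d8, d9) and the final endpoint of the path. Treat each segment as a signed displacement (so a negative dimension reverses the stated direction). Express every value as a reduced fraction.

d5 = 27
d6 = 14
d7 = 39
d8 = 149/5
d9 = 42
endpoint = (-69/2, 359/5)

Apply edit: d4 := 9/2
  d5 = d4/3 + d3*3 = 27
  d6 = d4*5 - d3 = 14
  d7 = d3 + d5 + d6/4 = 39
  d8 = d5 + d6/5 = 149/5
  d9 = d6*3 = 42
Walk from origin (0, 0):
  seg 1: up by d9 = 42 → (0, 42)
  seg 2: up by d1 = 9/4 → (0, 177/4)
  seg 3: right by d4 = 9/2 → (9/2, 177/4)
  seg 4: up by d8 = 149/5 → (9/2, 1481/20)
  seg 5: left by d7 = 39 → (-69/2, 1481/20)
  seg 6: right by d8 = 149/5 → (-47/10, 1481/20)
  seg 7: down by d1 = 9/4 → (-47/10, 359/5)
  seg 8: left by d8 = 149/5 → (-69/2, 359/5)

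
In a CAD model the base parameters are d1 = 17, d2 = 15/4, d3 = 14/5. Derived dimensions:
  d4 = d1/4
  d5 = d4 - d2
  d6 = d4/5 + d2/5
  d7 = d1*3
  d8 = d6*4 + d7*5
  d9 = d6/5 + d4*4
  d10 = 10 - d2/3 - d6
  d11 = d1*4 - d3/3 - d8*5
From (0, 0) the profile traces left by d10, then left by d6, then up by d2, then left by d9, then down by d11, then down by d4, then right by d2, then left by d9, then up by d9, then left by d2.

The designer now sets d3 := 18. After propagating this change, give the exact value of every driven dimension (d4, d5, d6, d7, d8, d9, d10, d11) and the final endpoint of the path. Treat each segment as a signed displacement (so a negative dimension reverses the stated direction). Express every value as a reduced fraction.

d4 = 17/4
d5 = 1/2
d6 = 8/5
d7 = 51
d8 = 1307/5
d9 = 433/25
d10 = 143/20
d11 = -1245
endpoint = (-4339/100, 63091/50)

Apply edit: d3 := 18
  d4 = d1/4 = 17/4
  d5 = d4 - d2 = 1/2
  d6 = d4/5 + d2/5 = 8/5
  d7 = d1*3 = 51
  d8 = d6*4 + d7*5 = 1307/5
  d9 = d6/5 + d4*4 = 433/25
  d10 = 10 - d2/3 - d6 = 143/20
  d11 = d1*4 - d3/3 - d8*5 = -1245
Walk from origin (0, 0):
  seg 1: left by d10 = 143/20 → (-143/20, 0)
  seg 2: left by d6 = 8/5 → (-35/4, 0)
  seg 3: up by d2 = 15/4 → (-35/4, 15/4)
  seg 4: left by d9 = 433/25 → (-2607/100, 15/4)
  seg 5: down by d11 = -1245 → (-2607/100, 4995/4)
  seg 6: down by d4 = 17/4 → (-2607/100, 2489/2)
  seg 7: right by d2 = 15/4 → (-558/25, 2489/2)
  seg 8: left by d9 = 433/25 → (-991/25, 2489/2)
  seg 9: up by d9 = 433/25 → (-991/25, 63091/50)
  seg 10: left by d2 = 15/4 → (-4339/100, 63091/50)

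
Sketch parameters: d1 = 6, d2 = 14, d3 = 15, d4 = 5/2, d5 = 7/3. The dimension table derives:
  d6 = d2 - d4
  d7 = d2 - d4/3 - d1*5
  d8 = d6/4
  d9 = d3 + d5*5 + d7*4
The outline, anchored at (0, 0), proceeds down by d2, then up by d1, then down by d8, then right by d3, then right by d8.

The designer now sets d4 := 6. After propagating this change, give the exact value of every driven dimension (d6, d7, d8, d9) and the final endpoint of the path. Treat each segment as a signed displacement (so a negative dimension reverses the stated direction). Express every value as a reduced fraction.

Apply edit: d4 := 6
  d6 = d2 - d4 = 8
  d7 = d2 - d4/3 - d1*5 = -18
  d8 = d6/4 = 2
  d9 = d3 + d5*5 + d7*4 = -136/3
Walk from origin (0, 0):
  seg 1: down by d2 = 14 → (0, -14)
  seg 2: up by d1 = 6 → (0, -8)
  seg 3: down by d8 = 2 → (0, -10)
  seg 4: right by d3 = 15 → (15, -10)
  seg 5: right by d8 = 2 → (17, -10)

d6 = 8
d7 = -18
d8 = 2
d9 = -136/3
endpoint = (17, -10)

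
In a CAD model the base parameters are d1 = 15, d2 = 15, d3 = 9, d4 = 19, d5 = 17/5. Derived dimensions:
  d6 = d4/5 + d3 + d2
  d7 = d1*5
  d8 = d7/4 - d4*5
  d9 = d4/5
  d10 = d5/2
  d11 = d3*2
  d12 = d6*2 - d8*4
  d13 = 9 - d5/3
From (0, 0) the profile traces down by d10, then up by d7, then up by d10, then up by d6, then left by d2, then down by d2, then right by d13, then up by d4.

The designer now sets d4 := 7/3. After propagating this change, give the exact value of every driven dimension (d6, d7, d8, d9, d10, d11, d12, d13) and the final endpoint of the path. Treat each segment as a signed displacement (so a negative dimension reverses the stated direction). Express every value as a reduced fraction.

d6 = 367/15
d7 = 75
d8 = 85/12
d9 = 7/15
d10 = 17/10
d11 = 18
d12 = 103/5
d13 = 118/15
endpoint = (-107/15, 434/5)

Apply edit: d4 := 7/3
  d6 = d4/5 + d3 + d2 = 367/15
  d7 = d1*5 = 75
  d8 = d7/4 - d4*5 = 85/12
  d9 = d4/5 = 7/15
  d10 = d5/2 = 17/10
  d11 = d3*2 = 18
  d12 = d6*2 - d8*4 = 103/5
  d13 = 9 - d5/3 = 118/15
Walk from origin (0, 0):
  seg 1: down by d10 = 17/10 → (0, -17/10)
  seg 2: up by d7 = 75 → (0, 733/10)
  seg 3: up by d10 = 17/10 → (0, 75)
  seg 4: up by d6 = 367/15 → (0, 1492/15)
  seg 5: left by d2 = 15 → (-15, 1492/15)
  seg 6: down by d2 = 15 → (-15, 1267/15)
  seg 7: right by d13 = 118/15 → (-107/15, 1267/15)
  seg 8: up by d4 = 7/3 → (-107/15, 434/5)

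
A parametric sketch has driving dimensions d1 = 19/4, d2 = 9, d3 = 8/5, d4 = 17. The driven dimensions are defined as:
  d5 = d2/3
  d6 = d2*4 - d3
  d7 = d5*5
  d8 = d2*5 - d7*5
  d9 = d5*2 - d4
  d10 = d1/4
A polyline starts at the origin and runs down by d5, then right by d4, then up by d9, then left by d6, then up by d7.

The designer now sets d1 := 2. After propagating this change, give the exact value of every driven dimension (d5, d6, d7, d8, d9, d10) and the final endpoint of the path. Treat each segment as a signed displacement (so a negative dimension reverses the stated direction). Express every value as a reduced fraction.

Apply edit: d1 := 2
  d5 = d2/3 = 3
  d6 = d2*4 - d3 = 172/5
  d7 = d5*5 = 15
  d8 = d2*5 - d7*5 = -30
  d9 = d5*2 - d4 = -11
  d10 = d1/4 = 1/2
Walk from origin (0, 0):
  seg 1: down by d5 = 3 → (0, -3)
  seg 2: right by d4 = 17 → (17, -3)
  seg 3: up by d9 = -11 → (17, -14)
  seg 4: left by d6 = 172/5 → (-87/5, -14)
  seg 5: up by d7 = 15 → (-87/5, 1)

d5 = 3
d6 = 172/5
d7 = 15
d8 = -30
d9 = -11
d10 = 1/2
endpoint = (-87/5, 1)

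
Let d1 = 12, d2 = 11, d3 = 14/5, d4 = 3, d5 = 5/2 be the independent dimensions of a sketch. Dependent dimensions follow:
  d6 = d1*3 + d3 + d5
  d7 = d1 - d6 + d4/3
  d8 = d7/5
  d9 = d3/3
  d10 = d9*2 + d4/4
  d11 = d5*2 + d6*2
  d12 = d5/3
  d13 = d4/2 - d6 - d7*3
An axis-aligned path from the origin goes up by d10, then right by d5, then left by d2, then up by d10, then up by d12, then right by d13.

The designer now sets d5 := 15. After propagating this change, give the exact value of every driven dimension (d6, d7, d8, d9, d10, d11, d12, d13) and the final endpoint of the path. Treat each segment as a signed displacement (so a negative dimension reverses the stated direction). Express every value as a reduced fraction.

d6 = 269/5
d7 = -204/5
d8 = -204/25
d9 = 14/15
d10 = 157/60
d11 = 688/5
d12 = 5
d13 = 701/10
endpoint = (741/10, 307/30)

Apply edit: d5 := 15
  d6 = d1*3 + d3 + d5 = 269/5
  d7 = d1 - d6 + d4/3 = -204/5
  d8 = d7/5 = -204/25
  d9 = d3/3 = 14/15
  d10 = d9*2 + d4/4 = 157/60
  d11 = d5*2 + d6*2 = 688/5
  d12 = d5/3 = 5
  d13 = d4/2 - d6 - d7*3 = 701/10
Walk from origin (0, 0):
  seg 1: up by d10 = 157/60 → (0, 157/60)
  seg 2: right by d5 = 15 → (15, 157/60)
  seg 3: left by d2 = 11 → (4, 157/60)
  seg 4: up by d10 = 157/60 → (4, 157/30)
  seg 5: up by d12 = 5 → (4, 307/30)
  seg 6: right by d13 = 701/10 → (741/10, 307/30)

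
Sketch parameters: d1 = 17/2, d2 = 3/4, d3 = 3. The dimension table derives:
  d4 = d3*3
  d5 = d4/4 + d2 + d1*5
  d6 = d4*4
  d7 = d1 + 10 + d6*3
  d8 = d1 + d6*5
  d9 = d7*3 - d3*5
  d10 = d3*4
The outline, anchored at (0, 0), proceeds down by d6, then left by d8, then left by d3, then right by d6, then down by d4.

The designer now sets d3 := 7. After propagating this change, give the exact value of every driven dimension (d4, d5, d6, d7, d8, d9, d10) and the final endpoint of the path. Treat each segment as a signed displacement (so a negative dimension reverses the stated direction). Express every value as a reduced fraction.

Apply edit: d3 := 7
  d4 = d3*3 = 21
  d5 = d4/4 + d2 + d1*5 = 97/2
  d6 = d4*4 = 84
  d7 = d1 + 10 + d6*3 = 541/2
  d8 = d1 + d6*5 = 857/2
  d9 = d7*3 - d3*5 = 1553/2
  d10 = d3*4 = 28
Walk from origin (0, 0):
  seg 1: down by d6 = 84 → (0, -84)
  seg 2: left by d8 = 857/2 → (-857/2, -84)
  seg 3: left by d3 = 7 → (-871/2, -84)
  seg 4: right by d6 = 84 → (-703/2, -84)
  seg 5: down by d4 = 21 → (-703/2, -105)

d4 = 21
d5 = 97/2
d6 = 84
d7 = 541/2
d8 = 857/2
d9 = 1553/2
d10 = 28
endpoint = (-703/2, -105)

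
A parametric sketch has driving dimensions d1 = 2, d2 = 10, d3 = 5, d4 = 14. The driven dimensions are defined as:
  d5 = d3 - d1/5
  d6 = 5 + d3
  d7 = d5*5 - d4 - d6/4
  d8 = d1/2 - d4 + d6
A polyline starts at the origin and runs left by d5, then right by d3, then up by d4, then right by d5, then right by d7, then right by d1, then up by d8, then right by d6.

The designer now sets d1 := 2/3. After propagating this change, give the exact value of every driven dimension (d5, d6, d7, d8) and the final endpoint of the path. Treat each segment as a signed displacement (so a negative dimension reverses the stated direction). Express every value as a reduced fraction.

Apply edit: d1 := 2/3
  d5 = d3 - d1/5 = 73/15
  d6 = 5 + d3 = 10
  d7 = d5*5 - d4 - d6/4 = 47/6
  d8 = d1/2 - d4 + d6 = -11/3
Walk from origin (0, 0):
  seg 1: left by d5 = 73/15 → (-73/15, 0)
  seg 2: right by d3 = 5 → (2/15, 0)
  seg 3: up by d4 = 14 → (2/15, 14)
  seg 4: right by d5 = 73/15 → (5, 14)
  seg 5: right by d7 = 47/6 → (77/6, 14)
  seg 6: right by d1 = 2/3 → (27/2, 14)
  seg 7: up by d8 = -11/3 → (27/2, 31/3)
  seg 8: right by d6 = 10 → (47/2, 31/3)

d5 = 73/15
d6 = 10
d7 = 47/6
d8 = -11/3
endpoint = (47/2, 31/3)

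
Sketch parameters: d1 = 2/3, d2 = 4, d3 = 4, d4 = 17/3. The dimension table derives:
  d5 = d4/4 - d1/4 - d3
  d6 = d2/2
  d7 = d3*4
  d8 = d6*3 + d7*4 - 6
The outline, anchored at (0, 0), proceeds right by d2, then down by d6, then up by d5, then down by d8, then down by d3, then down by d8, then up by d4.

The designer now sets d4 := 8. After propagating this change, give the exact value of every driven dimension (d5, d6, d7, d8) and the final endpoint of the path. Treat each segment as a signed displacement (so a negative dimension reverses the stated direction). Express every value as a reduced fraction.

d5 = -13/6
d6 = 2
d7 = 16
d8 = 64
endpoint = (4, -769/6)

Apply edit: d4 := 8
  d5 = d4/4 - d1/4 - d3 = -13/6
  d6 = d2/2 = 2
  d7 = d3*4 = 16
  d8 = d6*3 + d7*4 - 6 = 64
Walk from origin (0, 0):
  seg 1: right by d2 = 4 → (4, 0)
  seg 2: down by d6 = 2 → (4, -2)
  seg 3: up by d5 = -13/6 → (4, -25/6)
  seg 4: down by d8 = 64 → (4, -409/6)
  seg 5: down by d3 = 4 → (4, -433/6)
  seg 6: down by d8 = 64 → (4, -817/6)
  seg 7: up by d4 = 8 → (4, -769/6)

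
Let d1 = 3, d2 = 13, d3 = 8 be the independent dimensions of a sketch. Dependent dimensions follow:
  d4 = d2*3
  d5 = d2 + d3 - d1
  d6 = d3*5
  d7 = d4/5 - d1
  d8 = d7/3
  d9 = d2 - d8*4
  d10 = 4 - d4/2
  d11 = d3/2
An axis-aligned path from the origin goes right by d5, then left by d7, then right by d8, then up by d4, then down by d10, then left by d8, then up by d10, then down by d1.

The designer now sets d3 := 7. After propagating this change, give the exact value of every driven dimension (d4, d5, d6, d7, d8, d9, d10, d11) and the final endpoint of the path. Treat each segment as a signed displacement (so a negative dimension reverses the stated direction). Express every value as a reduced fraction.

d4 = 39
d5 = 17
d6 = 35
d7 = 24/5
d8 = 8/5
d9 = 33/5
d10 = -31/2
d11 = 7/2
endpoint = (61/5, 36)

Apply edit: d3 := 7
  d4 = d2*3 = 39
  d5 = d2 + d3 - d1 = 17
  d6 = d3*5 = 35
  d7 = d4/5 - d1 = 24/5
  d8 = d7/3 = 8/5
  d9 = d2 - d8*4 = 33/5
  d10 = 4 - d4/2 = -31/2
  d11 = d3/2 = 7/2
Walk from origin (0, 0):
  seg 1: right by d5 = 17 → (17, 0)
  seg 2: left by d7 = 24/5 → (61/5, 0)
  seg 3: right by d8 = 8/5 → (69/5, 0)
  seg 4: up by d4 = 39 → (69/5, 39)
  seg 5: down by d10 = -31/2 → (69/5, 109/2)
  seg 6: left by d8 = 8/5 → (61/5, 109/2)
  seg 7: up by d10 = -31/2 → (61/5, 39)
  seg 8: down by d1 = 3 → (61/5, 36)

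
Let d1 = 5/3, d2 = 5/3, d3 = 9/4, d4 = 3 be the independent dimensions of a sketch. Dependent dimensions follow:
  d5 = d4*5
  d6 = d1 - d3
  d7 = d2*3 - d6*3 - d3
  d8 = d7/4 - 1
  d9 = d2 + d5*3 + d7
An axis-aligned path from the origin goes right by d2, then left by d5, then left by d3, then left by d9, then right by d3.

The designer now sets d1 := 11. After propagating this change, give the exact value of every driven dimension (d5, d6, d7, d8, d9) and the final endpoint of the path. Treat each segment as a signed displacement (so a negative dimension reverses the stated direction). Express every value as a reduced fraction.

Apply edit: d1 := 11
  d5 = d4*5 = 15
  d6 = d1 - d3 = 35/4
  d7 = d2*3 - d6*3 - d3 = -47/2
  d8 = d7/4 - 1 = -55/8
  d9 = d2 + d5*3 + d7 = 139/6
Walk from origin (0, 0):
  seg 1: right by d2 = 5/3 → (5/3, 0)
  seg 2: left by d5 = 15 → (-40/3, 0)
  seg 3: left by d3 = 9/4 → (-187/12, 0)
  seg 4: left by d9 = 139/6 → (-155/4, 0)
  seg 5: right by d3 = 9/4 → (-73/2, 0)

d5 = 15
d6 = 35/4
d7 = -47/2
d8 = -55/8
d9 = 139/6
endpoint = (-73/2, 0)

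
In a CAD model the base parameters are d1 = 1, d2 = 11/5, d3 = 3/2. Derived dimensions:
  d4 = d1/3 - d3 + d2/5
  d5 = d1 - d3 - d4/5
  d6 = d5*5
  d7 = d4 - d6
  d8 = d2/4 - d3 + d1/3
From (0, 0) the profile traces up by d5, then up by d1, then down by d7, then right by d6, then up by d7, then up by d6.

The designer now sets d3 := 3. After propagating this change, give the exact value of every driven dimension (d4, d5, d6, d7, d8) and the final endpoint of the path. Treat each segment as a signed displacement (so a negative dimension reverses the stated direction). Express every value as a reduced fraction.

d4 = -167/75
d5 = -583/375
d6 = -583/75
d7 = 416/75
d8 = -127/60
endpoint = (-583/75, -1041/125)

Apply edit: d3 := 3
  d4 = d1/3 - d3 + d2/5 = -167/75
  d5 = d1 - d3 - d4/5 = -583/375
  d6 = d5*5 = -583/75
  d7 = d4 - d6 = 416/75
  d8 = d2/4 - d3 + d1/3 = -127/60
Walk from origin (0, 0):
  seg 1: up by d5 = -583/375 → (0, -583/375)
  seg 2: up by d1 = 1 → (0, -208/375)
  seg 3: down by d7 = 416/75 → (0, -2288/375)
  seg 4: right by d6 = -583/75 → (-583/75, -2288/375)
  seg 5: up by d7 = 416/75 → (-583/75, -208/375)
  seg 6: up by d6 = -583/75 → (-583/75, -1041/125)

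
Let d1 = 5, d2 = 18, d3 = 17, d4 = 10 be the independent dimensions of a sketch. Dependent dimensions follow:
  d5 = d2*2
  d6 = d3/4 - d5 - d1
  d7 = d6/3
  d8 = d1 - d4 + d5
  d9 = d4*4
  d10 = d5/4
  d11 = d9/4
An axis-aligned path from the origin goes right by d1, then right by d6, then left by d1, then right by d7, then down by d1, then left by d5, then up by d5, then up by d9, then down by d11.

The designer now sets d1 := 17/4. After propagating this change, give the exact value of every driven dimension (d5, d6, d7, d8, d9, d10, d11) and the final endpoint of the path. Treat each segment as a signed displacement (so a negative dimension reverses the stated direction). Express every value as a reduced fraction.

d5 = 36
d6 = -36
d7 = -12
d8 = 121/4
d9 = 40
d10 = 9
d11 = 10
endpoint = (-84, 247/4)

Apply edit: d1 := 17/4
  d5 = d2*2 = 36
  d6 = d3/4 - d5 - d1 = -36
  d7 = d6/3 = -12
  d8 = d1 - d4 + d5 = 121/4
  d9 = d4*4 = 40
  d10 = d5/4 = 9
  d11 = d9/4 = 10
Walk from origin (0, 0):
  seg 1: right by d1 = 17/4 → (17/4, 0)
  seg 2: right by d6 = -36 → (-127/4, 0)
  seg 3: left by d1 = 17/4 → (-36, 0)
  seg 4: right by d7 = -12 → (-48, 0)
  seg 5: down by d1 = 17/4 → (-48, -17/4)
  seg 6: left by d5 = 36 → (-84, -17/4)
  seg 7: up by d5 = 36 → (-84, 127/4)
  seg 8: up by d9 = 40 → (-84, 287/4)
  seg 9: down by d11 = 10 → (-84, 247/4)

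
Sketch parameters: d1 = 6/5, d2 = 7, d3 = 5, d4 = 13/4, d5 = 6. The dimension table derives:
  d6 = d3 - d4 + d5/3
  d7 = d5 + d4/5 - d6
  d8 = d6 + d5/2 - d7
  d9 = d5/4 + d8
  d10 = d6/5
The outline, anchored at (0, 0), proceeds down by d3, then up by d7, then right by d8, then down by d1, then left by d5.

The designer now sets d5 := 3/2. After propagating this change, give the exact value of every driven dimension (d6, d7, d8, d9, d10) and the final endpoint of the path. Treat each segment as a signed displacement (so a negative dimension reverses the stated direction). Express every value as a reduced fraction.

d6 = 9/4
d7 = -1/10
d8 = 31/10
d9 = 139/40
d10 = 9/20
endpoint = (8/5, -63/10)

Apply edit: d5 := 3/2
  d6 = d3 - d4 + d5/3 = 9/4
  d7 = d5 + d4/5 - d6 = -1/10
  d8 = d6 + d5/2 - d7 = 31/10
  d9 = d5/4 + d8 = 139/40
  d10 = d6/5 = 9/20
Walk from origin (0, 0):
  seg 1: down by d3 = 5 → (0, -5)
  seg 2: up by d7 = -1/10 → (0, -51/10)
  seg 3: right by d8 = 31/10 → (31/10, -51/10)
  seg 4: down by d1 = 6/5 → (31/10, -63/10)
  seg 5: left by d5 = 3/2 → (8/5, -63/10)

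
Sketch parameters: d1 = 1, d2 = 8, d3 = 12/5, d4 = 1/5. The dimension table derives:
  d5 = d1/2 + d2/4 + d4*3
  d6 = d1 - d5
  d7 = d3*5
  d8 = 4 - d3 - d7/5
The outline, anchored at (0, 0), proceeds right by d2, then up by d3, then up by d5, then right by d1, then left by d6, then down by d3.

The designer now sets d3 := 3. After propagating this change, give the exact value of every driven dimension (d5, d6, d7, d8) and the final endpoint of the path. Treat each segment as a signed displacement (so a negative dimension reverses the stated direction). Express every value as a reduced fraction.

d5 = 31/10
d6 = -21/10
d7 = 15
d8 = -2
endpoint = (111/10, 31/10)

Apply edit: d3 := 3
  d5 = d1/2 + d2/4 + d4*3 = 31/10
  d6 = d1 - d5 = -21/10
  d7 = d3*5 = 15
  d8 = 4 - d3 - d7/5 = -2
Walk from origin (0, 0):
  seg 1: right by d2 = 8 → (8, 0)
  seg 2: up by d3 = 3 → (8, 3)
  seg 3: up by d5 = 31/10 → (8, 61/10)
  seg 4: right by d1 = 1 → (9, 61/10)
  seg 5: left by d6 = -21/10 → (111/10, 61/10)
  seg 6: down by d3 = 3 → (111/10, 31/10)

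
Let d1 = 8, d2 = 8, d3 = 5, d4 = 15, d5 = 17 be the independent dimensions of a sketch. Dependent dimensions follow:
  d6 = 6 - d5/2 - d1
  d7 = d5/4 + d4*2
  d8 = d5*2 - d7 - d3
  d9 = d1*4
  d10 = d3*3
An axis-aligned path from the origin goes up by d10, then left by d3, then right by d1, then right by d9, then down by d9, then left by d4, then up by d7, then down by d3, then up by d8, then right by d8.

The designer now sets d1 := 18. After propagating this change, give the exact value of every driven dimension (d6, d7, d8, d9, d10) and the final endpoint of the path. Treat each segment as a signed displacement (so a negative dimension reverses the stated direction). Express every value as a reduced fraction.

d6 = -41/2
d7 = 137/4
d8 = -21/4
d9 = 72
d10 = 15
endpoint = (259/4, -33)

Apply edit: d1 := 18
  d6 = 6 - d5/2 - d1 = -41/2
  d7 = d5/4 + d4*2 = 137/4
  d8 = d5*2 - d7 - d3 = -21/4
  d9 = d1*4 = 72
  d10 = d3*3 = 15
Walk from origin (0, 0):
  seg 1: up by d10 = 15 → (0, 15)
  seg 2: left by d3 = 5 → (-5, 15)
  seg 3: right by d1 = 18 → (13, 15)
  seg 4: right by d9 = 72 → (85, 15)
  seg 5: down by d9 = 72 → (85, -57)
  seg 6: left by d4 = 15 → (70, -57)
  seg 7: up by d7 = 137/4 → (70, -91/4)
  seg 8: down by d3 = 5 → (70, -111/4)
  seg 9: up by d8 = -21/4 → (70, -33)
  seg 10: right by d8 = -21/4 → (259/4, -33)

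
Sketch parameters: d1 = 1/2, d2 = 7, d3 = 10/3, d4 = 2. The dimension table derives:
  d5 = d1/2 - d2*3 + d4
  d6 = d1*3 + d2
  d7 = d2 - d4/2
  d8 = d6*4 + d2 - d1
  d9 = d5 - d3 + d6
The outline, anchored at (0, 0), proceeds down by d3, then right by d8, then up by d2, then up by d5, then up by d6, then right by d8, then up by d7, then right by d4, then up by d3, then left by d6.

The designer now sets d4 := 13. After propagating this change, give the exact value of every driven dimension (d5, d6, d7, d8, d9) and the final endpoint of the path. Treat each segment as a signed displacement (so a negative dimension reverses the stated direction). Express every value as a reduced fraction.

Apply edit: d4 := 13
  d5 = d1/2 - d2*3 + d4 = -31/4
  d6 = d1*3 + d2 = 17/2
  d7 = d2 - d4/2 = 1/2
  d8 = d6*4 + d2 - d1 = 81/2
  d9 = d5 - d3 + d6 = -31/12
Walk from origin (0, 0):
  seg 1: down by d3 = 10/3 → (0, -10/3)
  seg 2: right by d8 = 81/2 → (81/2, -10/3)
  seg 3: up by d2 = 7 → (81/2, 11/3)
  seg 4: up by d5 = -31/4 → (81/2, -49/12)
  seg 5: up by d6 = 17/2 → (81/2, 53/12)
  seg 6: right by d8 = 81/2 → (81, 53/12)
  seg 7: up by d7 = 1/2 → (81, 59/12)
  seg 8: right by d4 = 13 → (94, 59/12)
  seg 9: up by d3 = 10/3 → (94, 33/4)
  seg 10: left by d6 = 17/2 → (171/2, 33/4)

d5 = -31/4
d6 = 17/2
d7 = 1/2
d8 = 81/2
d9 = -31/12
endpoint = (171/2, 33/4)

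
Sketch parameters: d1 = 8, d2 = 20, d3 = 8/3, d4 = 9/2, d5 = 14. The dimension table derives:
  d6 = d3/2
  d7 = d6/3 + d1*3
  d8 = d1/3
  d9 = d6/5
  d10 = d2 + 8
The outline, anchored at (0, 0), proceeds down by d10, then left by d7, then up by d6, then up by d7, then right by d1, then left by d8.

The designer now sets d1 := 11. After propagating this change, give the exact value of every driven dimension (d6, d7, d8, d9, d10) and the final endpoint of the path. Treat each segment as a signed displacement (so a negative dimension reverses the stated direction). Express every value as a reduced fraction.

d6 = 4/3
d7 = 301/9
d8 = 11/3
d9 = 4/15
d10 = 28
endpoint = (-235/9, 61/9)

Apply edit: d1 := 11
  d6 = d3/2 = 4/3
  d7 = d6/3 + d1*3 = 301/9
  d8 = d1/3 = 11/3
  d9 = d6/5 = 4/15
  d10 = d2 + 8 = 28
Walk from origin (0, 0):
  seg 1: down by d10 = 28 → (0, -28)
  seg 2: left by d7 = 301/9 → (-301/9, -28)
  seg 3: up by d6 = 4/3 → (-301/9, -80/3)
  seg 4: up by d7 = 301/9 → (-301/9, 61/9)
  seg 5: right by d1 = 11 → (-202/9, 61/9)
  seg 6: left by d8 = 11/3 → (-235/9, 61/9)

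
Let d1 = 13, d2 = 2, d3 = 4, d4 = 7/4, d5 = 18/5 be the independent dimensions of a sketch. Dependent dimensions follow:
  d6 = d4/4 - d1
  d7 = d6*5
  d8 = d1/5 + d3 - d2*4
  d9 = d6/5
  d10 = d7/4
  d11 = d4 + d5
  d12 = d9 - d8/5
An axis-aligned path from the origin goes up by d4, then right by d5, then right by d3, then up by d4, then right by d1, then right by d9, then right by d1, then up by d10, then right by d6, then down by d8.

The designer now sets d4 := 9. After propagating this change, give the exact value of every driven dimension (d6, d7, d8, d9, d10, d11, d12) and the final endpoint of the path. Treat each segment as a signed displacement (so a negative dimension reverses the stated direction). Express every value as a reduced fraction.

d6 = -43/4
d7 = -215/4
d8 = -7/5
d9 = -43/20
d10 = -215/16
d11 = 63/5
d12 = -187/100
endpoint = (207/10, 477/80)

Apply edit: d4 := 9
  d6 = d4/4 - d1 = -43/4
  d7 = d6*5 = -215/4
  d8 = d1/5 + d3 - d2*4 = -7/5
  d9 = d6/5 = -43/20
  d10 = d7/4 = -215/16
  d11 = d4 + d5 = 63/5
  d12 = d9 - d8/5 = -187/100
Walk from origin (0, 0):
  seg 1: up by d4 = 9 → (0, 9)
  seg 2: right by d5 = 18/5 → (18/5, 9)
  seg 3: right by d3 = 4 → (38/5, 9)
  seg 4: up by d4 = 9 → (38/5, 18)
  seg 5: right by d1 = 13 → (103/5, 18)
  seg 6: right by d9 = -43/20 → (369/20, 18)
  seg 7: right by d1 = 13 → (629/20, 18)
  seg 8: up by d10 = -215/16 → (629/20, 73/16)
  seg 9: right by d6 = -43/4 → (207/10, 73/16)
  seg 10: down by d8 = -7/5 → (207/10, 477/80)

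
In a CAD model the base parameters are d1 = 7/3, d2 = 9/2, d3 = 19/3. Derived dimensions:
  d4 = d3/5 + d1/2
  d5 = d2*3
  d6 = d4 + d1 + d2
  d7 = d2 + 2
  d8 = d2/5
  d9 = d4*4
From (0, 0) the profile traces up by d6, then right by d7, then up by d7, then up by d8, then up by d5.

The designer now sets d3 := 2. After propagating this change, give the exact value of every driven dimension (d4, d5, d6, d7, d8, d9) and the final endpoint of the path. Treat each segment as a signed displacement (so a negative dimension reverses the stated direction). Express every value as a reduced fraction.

Apply edit: d3 := 2
  d4 = d3/5 + d1/2 = 47/30
  d5 = d2*3 = 27/2
  d6 = d4 + d1 + d2 = 42/5
  d7 = d2 + 2 = 13/2
  d8 = d2/5 = 9/10
  d9 = d4*4 = 94/15
Walk from origin (0, 0):
  seg 1: up by d6 = 42/5 → (0, 42/5)
  seg 2: right by d7 = 13/2 → (13/2, 42/5)
  seg 3: up by d7 = 13/2 → (13/2, 149/10)
  seg 4: up by d8 = 9/10 → (13/2, 79/5)
  seg 5: up by d5 = 27/2 → (13/2, 293/10)

d4 = 47/30
d5 = 27/2
d6 = 42/5
d7 = 13/2
d8 = 9/10
d9 = 94/15
endpoint = (13/2, 293/10)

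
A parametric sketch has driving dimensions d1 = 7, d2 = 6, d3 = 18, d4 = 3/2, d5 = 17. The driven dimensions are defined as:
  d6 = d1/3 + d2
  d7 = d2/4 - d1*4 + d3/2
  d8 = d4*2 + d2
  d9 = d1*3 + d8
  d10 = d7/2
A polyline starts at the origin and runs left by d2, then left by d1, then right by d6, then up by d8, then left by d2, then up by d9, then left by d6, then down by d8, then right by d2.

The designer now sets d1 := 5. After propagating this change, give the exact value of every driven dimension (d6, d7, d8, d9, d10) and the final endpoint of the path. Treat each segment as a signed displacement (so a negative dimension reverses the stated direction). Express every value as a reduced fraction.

Apply edit: d1 := 5
  d6 = d1/3 + d2 = 23/3
  d7 = d2/4 - d1*4 + d3/2 = -19/2
  d8 = d4*2 + d2 = 9
  d9 = d1*3 + d8 = 24
  d10 = d7/2 = -19/4
Walk from origin (0, 0):
  seg 1: left by d2 = 6 → (-6, 0)
  seg 2: left by d1 = 5 → (-11, 0)
  seg 3: right by d6 = 23/3 → (-10/3, 0)
  seg 4: up by d8 = 9 → (-10/3, 9)
  seg 5: left by d2 = 6 → (-28/3, 9)
  seg 6: up by d9 = 24 → (-28/3, 33)
  seg 7: left by d6 = 23/3 → (-17, 33)
  seg 8: down by d8 = 9 → (-17, 24)
  seg 9: right by d2 = 6 → (-11, 24)

d6 = 23/3
d7 = -19/2
d8 = 9
d9 = 24
d10 = -19/4
endpoint = (-11, 24)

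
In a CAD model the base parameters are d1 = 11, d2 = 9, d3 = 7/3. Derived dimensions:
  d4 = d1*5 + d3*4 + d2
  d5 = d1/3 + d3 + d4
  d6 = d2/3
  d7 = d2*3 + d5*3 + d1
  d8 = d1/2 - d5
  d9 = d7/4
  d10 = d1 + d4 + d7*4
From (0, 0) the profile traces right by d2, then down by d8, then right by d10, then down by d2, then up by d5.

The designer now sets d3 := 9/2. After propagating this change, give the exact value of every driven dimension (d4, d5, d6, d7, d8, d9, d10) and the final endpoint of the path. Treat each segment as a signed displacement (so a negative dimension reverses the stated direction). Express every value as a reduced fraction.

Apply edit: d3 := 9/2
  d4 = d1*5 + d3*4 + d2 = 82
  d5 = d1/3 + d3 + d4 = 541/6
  d6 = d2/3 = 3
  d7 = d2*3 + d5*3 + d1 = 617/2
  d8 = d1/2 - d5 = -254/3
  d9 = d7/4 = 617/8
  d10 = d1 + d4 + d7*4 = 1327
Walk from origin (0, 0):
  seg 1: right by d2 = 9 → (9, 0)
  seg 2: down by d8 = -254/3 → (9, 254/3)
  seg 3: right by d10 = 1327 → (1336, 254/3)
  seg 4: down by d2 = 9 → (1336, 227/3)
  seg 5: up by d5 = 541/6 → (1336, 995/6)

d4 = 82
d5 = 541/6
d6 = 3
d7 = 617/2
d8 = -254/3
d9 = 617/8
d10 = 1327
endpoint = (1336, 995/6)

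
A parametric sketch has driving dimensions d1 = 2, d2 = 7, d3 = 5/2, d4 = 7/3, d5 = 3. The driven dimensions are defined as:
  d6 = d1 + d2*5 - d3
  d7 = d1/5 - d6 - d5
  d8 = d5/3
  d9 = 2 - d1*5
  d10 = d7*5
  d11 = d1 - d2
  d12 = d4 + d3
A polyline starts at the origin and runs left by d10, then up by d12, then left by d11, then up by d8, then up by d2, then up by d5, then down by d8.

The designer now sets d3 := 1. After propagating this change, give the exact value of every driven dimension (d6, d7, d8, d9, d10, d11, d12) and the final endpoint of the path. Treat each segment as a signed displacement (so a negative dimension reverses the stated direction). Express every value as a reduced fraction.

d6 = 36
d7 = -193/5
d8 = 1
d9 = -8
d10 = -193
d11 = -5
d12 = 10/3
endpoint = (198, 40/3)

Apply edit: d3 := 1
  d6 = d1 + d2*5 - d3 = 36
  d7 = d1/5 - d6 - d5 = -193/5
  d8 = d5/3 = 1
  d9 = 2 - d1*5 = -8
  d10 = d7*5 = -193
  d11 = d1 - d2 = -5
  d12 = d4 + d3 = 10/3
Walk from origin (0, 0):
  seg 1: left by d10 = -193 → (193, 0)
  seg 2: up by d12 = 10/3 → (193, 10/3)
  seg 3: left by d11 = -5 → (198, 10/3)
  seg 4: up by d8 = 1 → (198, 13/3)
  seg 5: up by d2 = 7 → (198, 34/3)
  seg 6: up by d5 = 3 → (198, 43/3)
  seg 7: down by d8 = 1 → (198, 40/3)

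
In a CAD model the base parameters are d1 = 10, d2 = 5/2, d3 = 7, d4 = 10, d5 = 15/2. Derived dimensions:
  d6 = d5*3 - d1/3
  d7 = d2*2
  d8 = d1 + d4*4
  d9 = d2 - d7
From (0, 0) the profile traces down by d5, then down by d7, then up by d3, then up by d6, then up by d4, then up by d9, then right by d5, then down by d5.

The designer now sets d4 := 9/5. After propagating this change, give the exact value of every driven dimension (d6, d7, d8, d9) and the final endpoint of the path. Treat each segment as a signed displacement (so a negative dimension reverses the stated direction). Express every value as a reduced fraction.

d6 = 115/6
d7 = 5
d8 = 86/5
d9 = -5/2
endpoint = (15/2, 82/15)

Apply edit: d4 := 9/5
  d6 = d5*3 - d1/3 = 115/6
  d7 = d2*2 = 5
  d8 = d1 + d4*4 = 86/5
  d9 = d2 - d7 = -5/2
Walk from origin (0, 0):
  seg 1: down by d5 = 15/2 → (0, -15/2)
  seg 2: down by d7 = 5 → (0, -25/2)
  seg 3: up by d3 = 7 → (0, -11/2)
  seg 4: up by d6 = 115/6 → (0, 41/3)
  seg 5: up by d4 = 9/5 → (0, 232/15)
  seg 6: up by d9 = -5/2 → (0, 389/30)
  seg 7: right by d5 = 15/2 → (15/2, 389/30)
  seg 8: down by d5 = 15/2 → (15/2, 82/15)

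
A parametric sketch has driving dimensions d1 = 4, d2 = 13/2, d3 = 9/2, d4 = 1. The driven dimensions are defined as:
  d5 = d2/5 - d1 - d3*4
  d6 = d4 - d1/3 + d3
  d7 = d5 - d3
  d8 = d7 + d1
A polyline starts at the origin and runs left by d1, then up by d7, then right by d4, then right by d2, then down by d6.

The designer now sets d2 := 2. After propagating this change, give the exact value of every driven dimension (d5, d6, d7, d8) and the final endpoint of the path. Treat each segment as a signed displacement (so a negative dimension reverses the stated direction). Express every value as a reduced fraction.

d5 = -108/5
d6 = 25/6
d7 = -261/10
d8 = -221/10
endpoint = (-1, -454/15)

Apply edit: d2 := 2
  d5 = d2/5 - d1 - d3*4 = -108/5
  d6 = d4 - d1/3 + d3 = 25/6
  d7 = d5 - d3 = -261/10
  d8 = d7 + d1 = -221/10
Walk from origin (0, 0):
  seg 1: left by d1 = 4 → (-4, 0)
  seg 2: up by d7 = -261/10 → (-4, -261/10)
  seg 3: right by d4 = 1 → (-3, -261/10)
  seg 4: right by d2 = 2 → (-1, -261/10)
  seg 5: down by d6 = 25/6 → (-1, -454/15)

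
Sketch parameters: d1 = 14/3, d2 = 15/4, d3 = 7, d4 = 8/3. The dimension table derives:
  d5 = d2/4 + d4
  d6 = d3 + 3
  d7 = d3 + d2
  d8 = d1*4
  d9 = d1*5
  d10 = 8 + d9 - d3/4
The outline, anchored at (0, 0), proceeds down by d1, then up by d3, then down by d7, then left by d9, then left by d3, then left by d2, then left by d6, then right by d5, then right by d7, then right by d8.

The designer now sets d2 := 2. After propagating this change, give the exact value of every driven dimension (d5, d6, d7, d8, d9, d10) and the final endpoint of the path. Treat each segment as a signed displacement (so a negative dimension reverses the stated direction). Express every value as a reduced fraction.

Apply edit: d2 := 2
  d5 = d2/4 + d4 = 19/6
  d6 = d3 + 3 = 10
  d7 = d3 + d2 = 9
  d8 = d1*4 = 56/3
  d9 = d1*5 = 70/3
  d10 = 8 + d9 - d3/4 = 355/12
Walk from origin (0, 0):
  seg 1: down by d1 = 14/3 → (0, -14/3)
  seg 2: up by d3 = 7 → (0, 7/3)
  seg 3: down by d7 = 9 → (0, -20/3)
  seg 4: left by d9 = 70/3 → (-70/3, -20/3)
  seg 5: left by d3 = 7 → (-91/3, -20/3)
  seg 6: left by d2 = 2 → (-97/3, -20/3)
  seg 7: left by d6 = 10 → (-127/3, -20/3)
  seg 8: right by d5 = 19/6 → (-235/6, -20/3)
  seg 9: right by d7 = 9 → (-181/6, -20/3)
  seg 10: right by d8 = 56/3 → (-23/2, -20/3)

d5 = 19/6
d6 = 10
d7 = 9
d8 = 56/3
d9 = 70/3
d10 = 355/12
endpoint = (-23/2, -20/3)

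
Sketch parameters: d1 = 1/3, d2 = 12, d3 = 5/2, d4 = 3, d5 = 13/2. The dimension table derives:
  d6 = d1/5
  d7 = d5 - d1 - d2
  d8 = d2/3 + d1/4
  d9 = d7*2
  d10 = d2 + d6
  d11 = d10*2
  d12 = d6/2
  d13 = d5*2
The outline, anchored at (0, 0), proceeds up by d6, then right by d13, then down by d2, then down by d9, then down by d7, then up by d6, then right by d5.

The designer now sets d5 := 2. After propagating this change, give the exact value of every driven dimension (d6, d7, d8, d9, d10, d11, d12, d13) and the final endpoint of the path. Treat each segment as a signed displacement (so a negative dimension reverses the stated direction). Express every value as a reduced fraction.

Apply edit: d5 := 2
  d6 = d1/5 = 1/15
  d7 = d5 - d1 - d2 = -31/3
  d8 = d2/3 + d1/4 = 49/12
  d9 = d7*2 = -62/3
  d10 = d2 + d6 = 181/15
  d11 = d10*2 = 362/15
  d12 = d6/2 = 1/30
  d13 = d5*2 = 4
Walk from origin (0, 0):
  seg 1: up by d6 = 1/15 → (0, 1/15)
  seg 2: right by d13 = 4 → (4, 1/15)
  seg 3: down by d2 = 12 → (4, -179/15)
  seg 4: down by d9 = -62/3 → (4, 131/15)
  seg 5: down by d7 = -31/3 → (4, 286/15)
  seg 6: up by d6 = 1/15 → (4, 287/15)
  seg 7: right by d5 = 2 → (6, 287/15)

d6 = 1/15
d7 = -31/3
d8 = 49/12
d9 = -62/3
d10 = 181/15
d11 = 362/15
d12 = 1/30
d13 = 4
endpoint = (6, 287/15)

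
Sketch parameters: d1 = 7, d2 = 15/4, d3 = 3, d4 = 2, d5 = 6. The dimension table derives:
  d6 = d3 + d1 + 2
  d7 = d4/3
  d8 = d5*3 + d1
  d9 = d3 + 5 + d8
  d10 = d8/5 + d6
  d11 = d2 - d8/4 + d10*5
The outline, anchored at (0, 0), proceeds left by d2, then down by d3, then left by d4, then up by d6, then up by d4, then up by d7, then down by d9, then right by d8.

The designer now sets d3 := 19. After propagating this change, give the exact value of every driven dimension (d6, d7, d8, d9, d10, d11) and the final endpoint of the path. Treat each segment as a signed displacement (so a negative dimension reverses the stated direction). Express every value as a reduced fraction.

Apply edit: d3 := 19
  d6 = d3 + d1 + 2 = 28
  d7 = d4/3 = 2/3
  d8 = d5*3 + d1 = 25
  d9 = d3 + 5 + d8 = 49
  d10 = d8/5 + d6 = 33
  d11 = d2 - d8/4 + d10*5 = 325/2
Walk from origin (0, 0):
  seg 1: left by d2 = 15/4 → (-15/4, 0)
  seg 2: down by d3 = 19 → (-15/4, -19)
  seg 3: left by d4 = 2 → (-23/4, -19)
  seg 4: up by d6 = 28 → (-23/4, 9)
  seg 5: up by d4 = 2 → (-23/4, 11)
  seg 6: up by d7 = 2/3 → (-23/4, 35/3)
  seg 7: down by d9 = 49 → (-23/4, -112/3)
  seg 8: right by d8 = 25 → (77/4, -112/3)

d6 = 28
d7 = 2/3
d8 = 25
d9 = 49
d10 = 33
d11 = 325/2
endpoint = (77/4, -112/3)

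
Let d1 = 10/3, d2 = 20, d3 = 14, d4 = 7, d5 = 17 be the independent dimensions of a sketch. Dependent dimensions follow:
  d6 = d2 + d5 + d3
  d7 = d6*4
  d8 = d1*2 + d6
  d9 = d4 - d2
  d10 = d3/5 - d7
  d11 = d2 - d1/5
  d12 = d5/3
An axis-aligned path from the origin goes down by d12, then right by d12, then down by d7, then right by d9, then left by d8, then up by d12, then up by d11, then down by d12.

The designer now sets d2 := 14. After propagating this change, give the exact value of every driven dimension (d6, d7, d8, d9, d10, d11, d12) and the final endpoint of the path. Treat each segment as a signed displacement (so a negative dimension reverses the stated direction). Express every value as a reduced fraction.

d6 = 45
d7 = 180
d8 = 155/3
d9 = -7
d10 = -886/5
d11 = 40/3
d12 = 17/3
endpoint = (-53, -517/3)

Apply edit: d2 := 14
  d6 = d2 + d5 + d3 = 45
  d7 = d6*4 = 180
  d8 = d1*2 + d6 = 155/3
  d9 = d4 - d2 = -7
  d10 = d3/5 - d7 = -886/5
  d11 = d2 - d1/5 = 40/3
  d12 = d5/3 = 17/3
Walk from origin (0, 0):
  seg 1: down by d12 = 17/3 → (0, -17/3)
  seg 2: right by d12 = 17/3 → (17/3, -17/3)
  seg 3: down by d7 = 180 → (17/3, -557/3)
  seg 4: right by d9 = -7 → (-4/3, -557/3)
  seg 5: left by d8 = 155/3 → (-53, -557/3)
  seg 6: up by d12 = 17/3 → (-53, -180)
  seg 7: up by d11 = 40/3 → (-53, -500/3)
  seg 8: down by d12 = 17/3 → (-53, -517/3)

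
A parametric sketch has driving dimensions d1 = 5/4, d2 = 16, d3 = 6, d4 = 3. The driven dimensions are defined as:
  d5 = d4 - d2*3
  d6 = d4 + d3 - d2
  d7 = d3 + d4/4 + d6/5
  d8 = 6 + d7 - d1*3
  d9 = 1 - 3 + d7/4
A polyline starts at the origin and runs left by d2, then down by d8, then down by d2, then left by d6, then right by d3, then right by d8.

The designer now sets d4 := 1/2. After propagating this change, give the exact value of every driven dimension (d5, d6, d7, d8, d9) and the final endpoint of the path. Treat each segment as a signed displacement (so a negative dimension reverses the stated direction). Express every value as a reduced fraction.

d5 = -95/2
d6 = -19/2
d7 = 169/40
d8 = 259/40
d9 = -151/160
endpoint = (239/40, -899/40)

Apply edit: d4 := 1/2
  d5 = d4 - d2*3 = -95/2
  d6 = d4 + d3 - d2 = -19/2
  d7 = d3 + d4/4 + d6/5 = 169/40
  d8 = 6 + d7 - d1*3 = 259/40
  d9 = 1 - 3 + d7/4 = -151/160
Walk from origin (0, 0):
  seg 1: left by d2 = 16 → (-16, 0)
  seg 2: down by d8 = 259/40 → (-16, -259/40)
  seg 3: down by d2 = 16 → (-16, -899/40)
  seg 4: left by d6 = -19/2 → (-13/2, -899/40)
  seg 5: right by d3 = 6 → (-1/2, -899/40)
  seg 6: right by d8 = 259/40 → (239/40, -899/40)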